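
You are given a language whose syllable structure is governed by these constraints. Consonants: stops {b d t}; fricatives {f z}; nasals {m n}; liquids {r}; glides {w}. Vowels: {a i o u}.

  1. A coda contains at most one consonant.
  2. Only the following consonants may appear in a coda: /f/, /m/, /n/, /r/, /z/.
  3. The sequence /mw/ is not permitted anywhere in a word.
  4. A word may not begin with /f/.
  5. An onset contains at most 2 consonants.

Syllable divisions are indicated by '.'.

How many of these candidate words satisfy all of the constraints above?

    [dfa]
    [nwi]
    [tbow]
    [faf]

2

[dfa] — σ1 onset /df/ (2C), coda /∅/ ok → licit
[nwi] — σ1 onset /nw/ (2C), coda /∅/ ok → licit
[tbow] — violates constraint 2: syllable 1 coda contains /w/, which is not a licensed coda consonant → illicit
[faf] — violates constraint 4: word begins with /f/ → illicit
Licit: [dfa], [nwi] → 2.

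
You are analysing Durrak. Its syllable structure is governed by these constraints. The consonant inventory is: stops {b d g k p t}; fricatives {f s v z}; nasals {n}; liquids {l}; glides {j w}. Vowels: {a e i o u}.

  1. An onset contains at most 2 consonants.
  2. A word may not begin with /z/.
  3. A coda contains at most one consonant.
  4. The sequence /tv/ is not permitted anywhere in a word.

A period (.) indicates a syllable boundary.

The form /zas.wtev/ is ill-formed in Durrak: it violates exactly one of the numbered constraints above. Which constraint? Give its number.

2

/zas.wtev/: word begins with /z/.
This is a violation of constraint 2: "A word may not begin with /z/."
The remaining constraints (1, 3, 4) are satisfied.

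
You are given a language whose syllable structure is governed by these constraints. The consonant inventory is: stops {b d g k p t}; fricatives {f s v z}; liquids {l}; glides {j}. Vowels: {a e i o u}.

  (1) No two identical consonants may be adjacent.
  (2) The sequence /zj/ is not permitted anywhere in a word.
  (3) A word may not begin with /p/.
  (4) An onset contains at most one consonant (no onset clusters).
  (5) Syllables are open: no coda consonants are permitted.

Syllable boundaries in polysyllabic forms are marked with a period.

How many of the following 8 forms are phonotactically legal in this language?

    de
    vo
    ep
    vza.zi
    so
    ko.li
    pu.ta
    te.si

de — σ1 onset /d/, coda /∅/ ok → phonotactically legal
vo — σ1 onset /v/, coda /∅/ ok → phonotactically legal
ep — violates constraint 5: syllable 1 coda /p/ has 1 consonant (> 0) → phonotactically illegal
vza.zi — violates constraint 4: syllable 1 onset /vz/ has 2 consonants (> 1) → phonotactically illegal
so — σ1 onset /s/, coda /∅/ ok → phonotactically legal
ko.li — σ1 onset /k/, coda /∅/ ok; σ2 onset /l/, coda /∅/ ok → phonotactically legal
pu.ta — violates constraint 3: word begins with /p/ → phonotactically illegal
te.si — σ1 onset /t/, coda /∅/ ok; σ2 onset /s/, coda /∅/ ok → phonotactically legal
Phonotactically legal: de, vo, so, ko.li, te.si → 5.

5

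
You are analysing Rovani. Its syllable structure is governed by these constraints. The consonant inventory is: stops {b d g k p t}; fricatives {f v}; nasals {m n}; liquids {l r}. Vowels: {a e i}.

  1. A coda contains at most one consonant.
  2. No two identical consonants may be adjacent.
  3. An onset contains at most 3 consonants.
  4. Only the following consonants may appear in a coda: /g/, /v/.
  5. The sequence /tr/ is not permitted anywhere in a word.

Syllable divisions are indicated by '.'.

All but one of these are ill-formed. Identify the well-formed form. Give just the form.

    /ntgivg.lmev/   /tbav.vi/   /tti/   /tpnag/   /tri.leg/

/tpnag/

/ntgivg.lmev/ — violates constraint 1: syllable 1 coda /vg/ has 2 consonants (> 1) → ill-formed
/tbav.vi/ — violates constraint 2: adjacent identical consonants /vv/ → ill-formed
/tti/ — violates constraint 2: adjacent identical consonants /tt/ → ill-formed
/tpnag/ — σ1 onset /tpn/ (3C), coda /g/ ok → well-formed
/tri.leg/ — violates constraint 5: contains banned sequence /tr/ → ill-formed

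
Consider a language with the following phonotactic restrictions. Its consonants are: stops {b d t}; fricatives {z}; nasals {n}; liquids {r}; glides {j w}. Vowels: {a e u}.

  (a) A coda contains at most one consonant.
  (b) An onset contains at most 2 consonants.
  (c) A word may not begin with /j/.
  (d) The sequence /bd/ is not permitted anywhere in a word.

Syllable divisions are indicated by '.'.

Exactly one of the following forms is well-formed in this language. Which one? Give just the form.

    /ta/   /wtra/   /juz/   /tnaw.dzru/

/ta/

/ta/ — σ1 onset /t/, coda /∅/ ok → well-formed
/wtra/ — violates constraint (b): syllable 1 onset /wtr/ has 3 consonants (> 2) → ill-formed
/juz/ — violates constraint (c): word begins with /j/ → ill-formed
/tnaw.dzru/ — violates constraint (b): syllable 2 onset /dzr/ has 3 consonants (> 2) → ill-formed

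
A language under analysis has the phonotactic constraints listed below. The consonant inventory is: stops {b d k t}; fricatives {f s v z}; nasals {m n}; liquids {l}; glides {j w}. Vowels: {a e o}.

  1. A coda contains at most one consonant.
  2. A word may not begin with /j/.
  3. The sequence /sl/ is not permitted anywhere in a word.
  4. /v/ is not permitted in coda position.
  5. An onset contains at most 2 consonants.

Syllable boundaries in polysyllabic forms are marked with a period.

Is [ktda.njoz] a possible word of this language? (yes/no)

[ktda.njoz] — violates constraint 5: syllable 1 onset /ktd/ has 3 consonants (> 2) → not permitted

no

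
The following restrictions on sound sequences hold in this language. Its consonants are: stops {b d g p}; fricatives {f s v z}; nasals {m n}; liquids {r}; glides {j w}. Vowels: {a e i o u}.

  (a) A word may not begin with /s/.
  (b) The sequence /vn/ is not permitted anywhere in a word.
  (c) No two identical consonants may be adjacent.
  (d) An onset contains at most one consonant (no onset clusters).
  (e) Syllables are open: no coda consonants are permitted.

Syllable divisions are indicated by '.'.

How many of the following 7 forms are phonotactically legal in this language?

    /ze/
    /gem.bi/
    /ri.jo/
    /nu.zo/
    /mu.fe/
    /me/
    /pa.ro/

/ze/ — σ1 onset /z/, coda /∅/ ok → phonotactically legal
/gem.bi/ — violates constraint (e): syllable 1 coda /m/ has 1 consonant (> 0) → phonotactically illegal
/ri.jo/ — σ1 onset /r/, coda /∅/ ok; σ2 onset /j/, coda /∅/ ok → phonotactically legal
/nu.zo/ — σ1 onset /n/, coda /∅/ ok; σ2 onset /z/, coda /∅/ ok → phonotactically legal
/mu.fe/ — σ1 onset /m/, coda /∅/ ok; σ2 onset /f/, coda /∅/ ok → phonotactically legal
/me/ — σ1 onset /m/, coda /∅/ ok → phonotactically legal
/pa.ro/ — σ1 onset /p/, coda /∅/ ok; σ2 onset /r/, coda /∅/ ok → phonotactically legal
Phonotactically legal: /ze/, /ri.jo/, /nu.zo/, /mu.fe/, /me/, /pa.ro/ → 6.

6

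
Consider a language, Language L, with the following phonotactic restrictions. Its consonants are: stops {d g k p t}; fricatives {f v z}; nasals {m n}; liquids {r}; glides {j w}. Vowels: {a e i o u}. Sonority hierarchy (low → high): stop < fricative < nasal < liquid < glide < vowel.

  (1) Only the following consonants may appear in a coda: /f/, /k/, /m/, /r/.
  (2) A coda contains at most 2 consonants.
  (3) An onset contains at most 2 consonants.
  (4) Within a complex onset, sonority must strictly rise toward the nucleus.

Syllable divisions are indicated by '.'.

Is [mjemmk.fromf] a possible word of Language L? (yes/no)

no

[mjemmk.fromf] — violates constraint 2: syllable 1 coda /mmk/ has 3 consonants (> 2) → not permitted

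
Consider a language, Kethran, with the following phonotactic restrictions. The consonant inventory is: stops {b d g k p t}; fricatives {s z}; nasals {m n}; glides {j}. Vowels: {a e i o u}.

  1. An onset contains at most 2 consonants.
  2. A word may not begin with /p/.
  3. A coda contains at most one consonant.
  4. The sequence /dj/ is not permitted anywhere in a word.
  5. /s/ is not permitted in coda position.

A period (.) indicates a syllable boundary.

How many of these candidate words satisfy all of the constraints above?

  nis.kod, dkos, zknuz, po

0

nis.kod — violates constraint 5: syllable 1 coda contains /s/ → not permitted
dkos — violates constraint 5: syllable 1 coda contains /s/ → not permitted
zknuz — violates constraint 1: syllable 1 onset /zkn/ has 3 consonants (> 2) → not permitted
po — violates constraint 2: word begins with /p/ → not permitted
No form is permitted → 0.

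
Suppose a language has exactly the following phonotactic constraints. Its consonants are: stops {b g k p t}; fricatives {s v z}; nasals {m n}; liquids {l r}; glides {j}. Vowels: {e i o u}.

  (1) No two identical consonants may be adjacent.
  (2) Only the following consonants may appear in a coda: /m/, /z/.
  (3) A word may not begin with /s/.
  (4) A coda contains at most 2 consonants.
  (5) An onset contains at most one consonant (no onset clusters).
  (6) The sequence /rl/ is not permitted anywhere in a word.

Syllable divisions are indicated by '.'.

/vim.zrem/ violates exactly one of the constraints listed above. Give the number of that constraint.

5

/vim.zrem/: syllable 2 onset /zr/ has 2 consonants (> 1).
This is a violation of constraint 5: "An onset contains at most one consonant (no onset clusters)."
The remaining constraints (1, 2, 3, 4, 6) are satisfied.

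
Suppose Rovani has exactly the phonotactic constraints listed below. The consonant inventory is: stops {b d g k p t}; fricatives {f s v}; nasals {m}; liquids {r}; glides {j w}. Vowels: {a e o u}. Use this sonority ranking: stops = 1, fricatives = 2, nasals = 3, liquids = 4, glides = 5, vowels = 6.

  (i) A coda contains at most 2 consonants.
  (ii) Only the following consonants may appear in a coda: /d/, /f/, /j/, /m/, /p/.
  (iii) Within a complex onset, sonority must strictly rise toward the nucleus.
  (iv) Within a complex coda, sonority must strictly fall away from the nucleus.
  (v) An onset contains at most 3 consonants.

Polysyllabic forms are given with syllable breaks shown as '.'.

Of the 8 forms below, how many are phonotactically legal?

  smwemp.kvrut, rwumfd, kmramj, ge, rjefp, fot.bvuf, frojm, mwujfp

smwemp.kvrut — violates constraint (ii): syllable 2 coda contains /t/, which is not a licensed coda consonant → phonotactically illegal
rwumfd — violates constraint (i): syllable 1 coda /mfd/ has 3 consonants (> 2) → phonotactically illegal
kmramj — violates constraint (iv): syllable 1 coda /mj/: /m/ (nasal, 3) → /j/ (glide, 5) does not fall → phonotactically illegal
ge — σ1 onset /g/, coda /∅/ ok → phonotactically legal
rjefp — σ1 onset /rj/ (4→5 rises), coda /fp/ (2→1 falls) ok → phonotactically legal
fot.bvuf — violates constraint (ii): syllable 1 coda contains /t/, which is not a licensed coda consonant → phonotactically illegal
frojm — σ1 onset /fr/ (2→4 rises), coda /jm/ (5→3 falls) ok → phonotactically legal
mwujfp — violates constraint (i): syllable 1 coda /jfp/ has 3 consonants (> 2) → phonotactically illegal
Phonotactically legal: ge, rjefp, frojm → 3.

3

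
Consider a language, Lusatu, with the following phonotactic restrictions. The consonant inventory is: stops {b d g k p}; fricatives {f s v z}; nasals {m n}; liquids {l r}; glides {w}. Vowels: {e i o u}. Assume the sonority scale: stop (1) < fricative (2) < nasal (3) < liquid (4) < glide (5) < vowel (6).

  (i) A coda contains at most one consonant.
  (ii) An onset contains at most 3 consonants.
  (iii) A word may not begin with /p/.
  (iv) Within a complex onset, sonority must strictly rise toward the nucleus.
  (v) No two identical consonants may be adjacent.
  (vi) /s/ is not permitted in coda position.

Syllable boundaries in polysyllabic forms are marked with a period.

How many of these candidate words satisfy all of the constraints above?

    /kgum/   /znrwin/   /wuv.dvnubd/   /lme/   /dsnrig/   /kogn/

/kgum/ — violates constraint (iv): syllable 1 onset /kg/: /k/ (stop, 1) → /g/ (stop, 1) does not rise → not permitted
/znrwin/ — violates constraint (ii): syllable 1 onset /znrw/ has 4 consonants (> 3) → not permitted
/wuv.dvnubd/ — violates constraint (i): syllable 2 coda /bd/ has 2 consonants (> 1) → not permitted
/lme/ — violates constraint (iv): syllable 1 onset /lm/: /l/ (liquid, 4) → /m/ (nasal, 3) does not rise → not permitted
/dsnrig/ — violates constraint (ii): syllable 1 onset /dsnr/ has 4 consonants (> 3) → not permitted
/kogn/ — violates constraint (i): syllable 1 coda /gn/ has 2 consonants (> 1) → not permitted
No form is permitted → 0.

0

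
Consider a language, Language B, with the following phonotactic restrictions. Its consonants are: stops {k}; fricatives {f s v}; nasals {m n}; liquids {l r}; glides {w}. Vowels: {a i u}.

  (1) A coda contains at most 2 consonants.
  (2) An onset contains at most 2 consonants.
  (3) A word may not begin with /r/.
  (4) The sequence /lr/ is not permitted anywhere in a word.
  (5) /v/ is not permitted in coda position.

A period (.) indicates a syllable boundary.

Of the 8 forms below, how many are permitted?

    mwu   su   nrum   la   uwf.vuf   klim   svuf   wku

8

mwu — σ1 onset /mw/ (2C), coda /∅/ ok → permitted
su — σ1 onset /s/, coda /∅/ ok → permitted
nrum — σ1 onset /nr/ (2C), coda /m/ ok → permitted
la — σ1 onset /l/, coda /∅/ ok → permitted
uwf.vuf — σ1 onset /∅/, coda /wf/ (2C) ok; σ2 onset /v/, coda /f/ ok → permitted
klim — σ1 onset /kl/ (2C), coda /m/ ok → permitted
svuf — σ1 onset /sv/ (2C), coda /f/ ok → permitted
wku — σ1 onset /wk/ (2C), coda /∅/ ok → permitted
Permitted: mwu, su, nrum, la, uwf.vuf, klim, svuf, wku → 8.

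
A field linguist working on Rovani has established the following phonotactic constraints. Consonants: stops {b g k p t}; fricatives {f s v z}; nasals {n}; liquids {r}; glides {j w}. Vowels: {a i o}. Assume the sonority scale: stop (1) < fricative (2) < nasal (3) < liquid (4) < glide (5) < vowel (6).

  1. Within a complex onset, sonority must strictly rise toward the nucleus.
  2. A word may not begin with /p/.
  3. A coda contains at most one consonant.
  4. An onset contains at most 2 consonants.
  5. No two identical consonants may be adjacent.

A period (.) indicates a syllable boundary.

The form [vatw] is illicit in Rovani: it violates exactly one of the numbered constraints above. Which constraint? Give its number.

[vatw]: syllable 1 coda /tw/ has 2 consonants (> 1).
This is a violation of constraint 3: "A coda contains at most one consonant."
The remaining constraints (1, 2, 4, 5) are satisfied.

3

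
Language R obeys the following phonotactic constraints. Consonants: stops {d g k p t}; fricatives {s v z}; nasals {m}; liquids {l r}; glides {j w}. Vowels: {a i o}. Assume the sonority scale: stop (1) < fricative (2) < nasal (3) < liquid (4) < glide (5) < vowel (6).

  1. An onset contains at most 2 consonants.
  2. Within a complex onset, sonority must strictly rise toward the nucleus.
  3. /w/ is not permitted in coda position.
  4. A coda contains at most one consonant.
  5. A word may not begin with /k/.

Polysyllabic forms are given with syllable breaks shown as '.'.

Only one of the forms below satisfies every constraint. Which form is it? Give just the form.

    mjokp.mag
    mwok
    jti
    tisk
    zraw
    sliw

mwok

mjokp.mag — violates constraint 4: syllable 1 coda /kp/ has 2 consonants (> 1) → ill-formed
mwok — σ1 onset /mw/ (3→5 rises), coda /k/ ok → well-formed
jti — violates constraint 2: syllable 1 onset /jt/: /j/ (glide, 5) → /t/ (stop, 1) does not rise → ill-formed
tisk — violates constraint 4: syllable 1 coda /sk/ has 2 consonants (> 1) → ill-formed
zraw — violates constraint 3: syllable 1 coda contains /w/ → ill-formed
sliw — violates constraint 3: syllable 1 coda contains /w/ → ill-formed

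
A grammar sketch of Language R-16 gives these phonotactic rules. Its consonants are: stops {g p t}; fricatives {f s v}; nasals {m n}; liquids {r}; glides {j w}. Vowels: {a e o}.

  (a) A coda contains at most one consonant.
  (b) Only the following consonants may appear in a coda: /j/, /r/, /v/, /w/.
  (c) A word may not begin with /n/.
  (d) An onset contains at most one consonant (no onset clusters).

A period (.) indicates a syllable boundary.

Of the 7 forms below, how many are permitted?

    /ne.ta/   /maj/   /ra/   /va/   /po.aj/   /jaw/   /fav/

6

/ne.ta/ — violates constraint (c): word begins with /n/ → not permitted
/maj/ — σ1 onset /m/, coda /j/ ok → permitted
/ra/ — σ1 onset /r/, coda /∅/ ok → permitted
/va/ — σ1 onset /v/, coda /∅/ ok → permitted
/po.aj/ — σ1 onset /p/, coda /∅/ ok; σ2 onset /∅/, coda /j/ ok → permitted
/jaw/ — σ1 onset /j/, coda /w/ ok → permitted
/fav/ — σ1 onset /f/, coda /v/ ok → permitted
Permitted: /maj/, /ra/, /va/, /po.aj/, /jaw/, /fav/ → 6.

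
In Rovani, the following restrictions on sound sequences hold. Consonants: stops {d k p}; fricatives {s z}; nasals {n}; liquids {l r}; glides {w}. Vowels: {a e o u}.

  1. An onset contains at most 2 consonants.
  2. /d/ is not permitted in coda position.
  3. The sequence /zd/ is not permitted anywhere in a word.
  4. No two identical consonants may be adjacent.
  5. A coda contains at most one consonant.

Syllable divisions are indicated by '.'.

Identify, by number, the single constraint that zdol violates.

3

zdol: contains banned sequence /zd/.
This is a violation of constraint 3: "The sequence /zd/ is not permitted anywhere in a word."
The remaining constraints (1, 2, 4, 5) are satisfied.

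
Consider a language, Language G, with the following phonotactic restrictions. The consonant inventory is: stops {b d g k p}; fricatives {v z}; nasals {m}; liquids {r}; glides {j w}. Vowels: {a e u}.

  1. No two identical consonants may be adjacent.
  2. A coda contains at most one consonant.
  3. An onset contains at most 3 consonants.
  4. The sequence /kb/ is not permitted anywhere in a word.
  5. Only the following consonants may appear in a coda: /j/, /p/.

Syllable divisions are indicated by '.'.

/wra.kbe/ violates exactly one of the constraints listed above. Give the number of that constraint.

4

/wra.kbe/: contains banned sequence /kb/.
This is a violation of constraint 4: "The sequence /kb/ is not permitted anywhere in a word."
The remaining constraints (1, 2, 3, 5) are satisfied.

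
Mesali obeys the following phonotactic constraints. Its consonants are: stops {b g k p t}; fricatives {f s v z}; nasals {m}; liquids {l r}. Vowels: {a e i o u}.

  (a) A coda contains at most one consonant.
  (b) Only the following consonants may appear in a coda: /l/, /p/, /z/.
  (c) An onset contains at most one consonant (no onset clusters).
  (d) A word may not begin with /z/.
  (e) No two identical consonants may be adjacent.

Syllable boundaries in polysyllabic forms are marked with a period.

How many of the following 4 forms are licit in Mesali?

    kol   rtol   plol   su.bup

2

kol — σ1 onset /k/, coda /l/ ok → licit
rtol — violates constraint (c): syllable 1 onset /rt/ has 2 consonants (> 1) → illicit
plol — violates constraint (c): syllable 1 onset /pl/ has 2 consonants (> 1) → illicit
su.bup — σ1 onset /s/, coda /∅/ ok; σ2 onset /b/, coda /p/ ok → licit
Licit: kol, su.bup → 2.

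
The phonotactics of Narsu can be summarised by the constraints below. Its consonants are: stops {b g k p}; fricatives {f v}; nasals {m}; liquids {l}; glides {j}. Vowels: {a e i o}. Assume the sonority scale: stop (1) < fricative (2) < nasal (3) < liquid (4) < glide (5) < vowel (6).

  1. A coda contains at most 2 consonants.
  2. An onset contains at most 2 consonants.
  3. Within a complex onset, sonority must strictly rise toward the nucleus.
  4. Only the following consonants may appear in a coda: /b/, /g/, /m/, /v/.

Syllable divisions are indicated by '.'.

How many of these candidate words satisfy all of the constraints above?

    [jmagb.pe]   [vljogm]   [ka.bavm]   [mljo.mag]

[jmagb.pe] — violates constraint 3: syllable 1 onset /jm/: /j/ (glide, 5) → /m/ (nasal, 3) does not rise → ill-formed
[vljogm] — violates constraint 2: syllable 1 onset /vlj/ has 3 consonants (> 2) → ill-formed
[ka.bavm] — σ1 onset /k/, coda /∅/ ok; σ2 onset /b/, coda /vm/ (2C) ok → well-formed
[mljo.mag] — violates constraint 2: syllable 1 onset /mlj/ has 3 consonants (> 2) → ill-formed
Well-formed: [ka.bavm] → 1.

1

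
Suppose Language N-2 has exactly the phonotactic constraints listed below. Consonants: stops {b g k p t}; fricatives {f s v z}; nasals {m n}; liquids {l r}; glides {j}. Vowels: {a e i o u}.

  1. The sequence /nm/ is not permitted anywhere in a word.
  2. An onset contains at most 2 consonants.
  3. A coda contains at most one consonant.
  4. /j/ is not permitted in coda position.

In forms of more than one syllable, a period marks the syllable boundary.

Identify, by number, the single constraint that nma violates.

1

nma: contains banned sequence /nm/.
This is a violation of constraint 1: "The sequence /nm/ is not permitted anywhere in a word."
The remaining constraints (2, 3, 4) are satisfied.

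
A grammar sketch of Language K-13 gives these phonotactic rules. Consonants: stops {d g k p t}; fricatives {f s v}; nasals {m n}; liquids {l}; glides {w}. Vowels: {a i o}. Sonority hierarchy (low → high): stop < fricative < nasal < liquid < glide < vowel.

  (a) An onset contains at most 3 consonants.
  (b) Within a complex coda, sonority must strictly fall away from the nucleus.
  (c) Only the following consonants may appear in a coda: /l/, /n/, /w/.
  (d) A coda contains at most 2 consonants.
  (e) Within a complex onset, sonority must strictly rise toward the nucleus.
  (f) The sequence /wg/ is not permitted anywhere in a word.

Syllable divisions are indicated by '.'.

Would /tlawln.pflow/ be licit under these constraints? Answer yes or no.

/tlawln.pflow/ — violates constraint (d): syllable 1 coda /wln/ has 3 consonants (> 2) → illicit

no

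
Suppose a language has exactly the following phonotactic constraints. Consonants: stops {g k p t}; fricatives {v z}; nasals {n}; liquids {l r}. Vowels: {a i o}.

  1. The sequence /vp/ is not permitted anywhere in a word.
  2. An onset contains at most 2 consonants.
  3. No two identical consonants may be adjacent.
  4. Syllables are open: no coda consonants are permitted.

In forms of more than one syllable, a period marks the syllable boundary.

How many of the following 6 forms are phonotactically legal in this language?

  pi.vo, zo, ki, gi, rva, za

6

pi.vo — σ1 onset /p/, coda /∅/ ok; σ2 onset /v/, coda /∅/ ok → phonotactically legal
zo — σ1 onset /z/, coda /∅/ ok → phonotactically legal
ki — σ1 onset /k/, coda /∅/ ok → phonotactically legal
gi — σ1 onset /g/, coda /∅/ ok → phonotactically legal
rva — σ1 onset /rv/ (2C), coda /∅/ ok → phonotactically legal
za — σ1 onset /z/, coda /∅/ ok → phonotactically legal
Phonotactically legal: pi.vo, zo, ki, gi, rva, za → 6.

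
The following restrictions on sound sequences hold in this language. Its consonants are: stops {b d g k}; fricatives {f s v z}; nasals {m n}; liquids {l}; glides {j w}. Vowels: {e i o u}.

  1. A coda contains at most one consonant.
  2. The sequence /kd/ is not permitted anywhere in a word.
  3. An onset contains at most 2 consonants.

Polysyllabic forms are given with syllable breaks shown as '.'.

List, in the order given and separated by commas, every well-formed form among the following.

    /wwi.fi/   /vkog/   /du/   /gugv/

/wwi.fi/ — σ1 onset /ww/ (2C), coda /∅/ ok; σ2 onset /f/, coda /∅/ ok → well-formed
/vkog/ — σ1 onset /vk/ (2C), coda /g/ ok → well-formed
/du/ — σ1 onset /d/, coda /∅/ ok → well-formed
/gugv/ — violates constraint 1: syllable 1 coda /gv/ has 2 consonants (> 1) → ill-formed

/wwi.fi/, /vkog/, /du/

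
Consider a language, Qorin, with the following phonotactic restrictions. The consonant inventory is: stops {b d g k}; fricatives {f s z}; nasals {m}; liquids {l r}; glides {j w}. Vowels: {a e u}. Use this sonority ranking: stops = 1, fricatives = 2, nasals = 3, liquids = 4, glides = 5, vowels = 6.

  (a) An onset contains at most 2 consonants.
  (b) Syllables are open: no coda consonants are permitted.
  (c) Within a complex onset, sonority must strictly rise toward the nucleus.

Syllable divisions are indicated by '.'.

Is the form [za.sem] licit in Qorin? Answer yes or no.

no

[za.sem] — violates constraint (b): syllable 2 coda /m/ has 1 consonant (> 0) → illicit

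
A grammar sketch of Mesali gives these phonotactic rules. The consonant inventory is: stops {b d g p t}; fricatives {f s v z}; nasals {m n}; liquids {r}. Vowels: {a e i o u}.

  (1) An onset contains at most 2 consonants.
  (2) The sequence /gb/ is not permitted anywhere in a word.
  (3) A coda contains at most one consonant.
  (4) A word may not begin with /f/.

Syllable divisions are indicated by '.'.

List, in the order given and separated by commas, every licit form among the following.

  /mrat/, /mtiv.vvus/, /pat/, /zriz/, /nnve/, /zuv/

/mrat/ — σ1 onset /mr/ (2C), coda /t/ ok → licit
/mtiv.vvus/ — σ1 onset /mt/ (2C), coda /v/ ok; σ2 onset /vv/ (2C), coda /s/ ok → licit
/pat/ — σ1 onset /p/, coda /t/ ok → licit
/zriz/ — σ1 onset /zr/ (2C), coda /z/ ok → licit
/nnve/ — violates constraint 1: syllable 1 onset /nnv/ has 3 consonants (> 2) → illicit
/zuv/ — σ1 onset /z/, coda /v/ ok → licit

/mrat/, /mtiv.vvus/, /pat/, /zriz/, /zuv/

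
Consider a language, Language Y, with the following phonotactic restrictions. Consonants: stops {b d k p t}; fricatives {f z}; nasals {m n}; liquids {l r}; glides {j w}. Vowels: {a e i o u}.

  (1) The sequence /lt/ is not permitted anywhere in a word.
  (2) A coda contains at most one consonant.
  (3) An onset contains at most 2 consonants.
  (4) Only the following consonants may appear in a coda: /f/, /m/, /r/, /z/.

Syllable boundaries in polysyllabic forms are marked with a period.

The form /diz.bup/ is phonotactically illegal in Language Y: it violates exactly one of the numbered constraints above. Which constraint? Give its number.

/diz.bup/: syllable 2 coda contains /p/, which is not a licensed coda consonant.
This is a violation of constraint 4: "Only the following consonants may appear in a coda: /f/, /m/, /r/, /z/."
The remaining constraints (1, 2, 3) are satisfied.

4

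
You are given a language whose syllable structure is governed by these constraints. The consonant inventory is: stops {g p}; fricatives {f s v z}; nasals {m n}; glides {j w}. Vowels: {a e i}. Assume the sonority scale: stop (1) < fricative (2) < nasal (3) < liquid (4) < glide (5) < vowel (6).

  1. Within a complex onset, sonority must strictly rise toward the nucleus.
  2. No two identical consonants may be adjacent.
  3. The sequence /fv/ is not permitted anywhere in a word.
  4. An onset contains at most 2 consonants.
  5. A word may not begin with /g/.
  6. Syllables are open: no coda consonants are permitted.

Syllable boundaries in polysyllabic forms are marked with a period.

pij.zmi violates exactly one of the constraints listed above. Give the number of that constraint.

pij.zmi: syllable 1 coda /j/ has 1 consonant (> 0).
This is a violation of constraint 6: "Syllables are open: no coda consonants are permitted."
The remaining constraints (1, 2, 3, 4, 5) are satisfied.

6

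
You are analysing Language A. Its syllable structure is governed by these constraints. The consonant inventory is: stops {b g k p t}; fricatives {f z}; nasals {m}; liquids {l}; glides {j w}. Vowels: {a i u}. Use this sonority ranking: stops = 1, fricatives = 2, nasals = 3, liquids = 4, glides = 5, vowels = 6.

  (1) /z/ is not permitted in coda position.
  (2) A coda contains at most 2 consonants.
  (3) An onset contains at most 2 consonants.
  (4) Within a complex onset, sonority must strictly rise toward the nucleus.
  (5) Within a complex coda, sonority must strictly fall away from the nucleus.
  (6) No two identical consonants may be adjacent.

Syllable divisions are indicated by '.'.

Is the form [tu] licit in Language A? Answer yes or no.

[tu] — σ1 onset /t/, coda /∅/ ok → licit

yes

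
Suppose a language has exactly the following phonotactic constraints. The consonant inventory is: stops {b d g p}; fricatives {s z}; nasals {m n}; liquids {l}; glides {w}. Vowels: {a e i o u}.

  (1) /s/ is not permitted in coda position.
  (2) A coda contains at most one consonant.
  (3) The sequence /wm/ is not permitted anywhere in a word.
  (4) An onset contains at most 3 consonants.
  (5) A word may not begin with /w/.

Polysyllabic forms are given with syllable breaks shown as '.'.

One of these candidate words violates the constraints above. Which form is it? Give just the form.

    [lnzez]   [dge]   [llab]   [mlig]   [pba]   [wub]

[wub]

[lnzez] — σ1 onset /lnz/ (3C), coda /z/ ok → permitted
[dge] — σ1 onset /dg/ (2C), coda /∅/ ok → permitted
[llab] — σ1 onset /ll/ (2C), coda /b/ ok → permitted
[mlig] — σ1 onset /ml/ (2C), coda /g/ ok → permitted
[pba] — σ1 onset /pb/ (2C), coda /∅/ ok → permitted
[wub] — violates constraint 5: word begins with /w/ → not permitted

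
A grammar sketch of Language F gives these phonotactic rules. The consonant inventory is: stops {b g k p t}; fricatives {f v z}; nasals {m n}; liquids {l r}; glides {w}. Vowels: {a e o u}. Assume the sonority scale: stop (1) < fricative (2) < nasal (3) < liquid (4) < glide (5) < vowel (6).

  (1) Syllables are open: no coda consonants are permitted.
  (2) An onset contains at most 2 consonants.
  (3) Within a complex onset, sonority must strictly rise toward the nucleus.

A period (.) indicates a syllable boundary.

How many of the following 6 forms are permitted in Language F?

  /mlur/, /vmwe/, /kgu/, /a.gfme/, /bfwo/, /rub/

0

/mlur/ — violates constraint 1: syllable 1 coda /r/ has 1 consonant (> 0) → not permitted
/vmwe/ — violates constraint 2: syllable 1 onset /vmw/ has 3 consonants (> 2) → not permitted
/kgu/ — violates constraint 3: syllable 1 onset /kg/: /k/ (stop, 1) → /g/ (stop, 1) does not rise → not permitted
/a.gfme/ — violates constraint 2: syllable 2 onset /gfm/ has 3 consonants (> 2) → not permitted
/bfwo/ — violates constraint 2: syllable 1 onset /bfw/ has 3 consonants (> 2) → not permitted
/rub/ — violates constraint 1: syllable 1 coda /b/ has 1 consonant (> 0) → not permitted
No form is permitted → 0.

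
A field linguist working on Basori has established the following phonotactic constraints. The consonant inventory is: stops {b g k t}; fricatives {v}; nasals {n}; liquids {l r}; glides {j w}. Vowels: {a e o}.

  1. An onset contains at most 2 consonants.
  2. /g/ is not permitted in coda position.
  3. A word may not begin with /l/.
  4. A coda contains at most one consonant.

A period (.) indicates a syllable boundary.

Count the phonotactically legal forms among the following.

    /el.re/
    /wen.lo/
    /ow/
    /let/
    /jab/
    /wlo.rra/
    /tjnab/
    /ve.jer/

/el.re/ — σ1 onset /∅/, coda /l/ ok; σ2 onset /r/, coda /∅/ ok → phonotactically legal
/wen.lo/ — σ1 onset /w/, coda /n/ ok; σ2 onset /l/, coda /∅/ ok → phonotactically legal
/ow/ — σ1 onset /∅/, coda /w/ ok → phonotactically legal
/let/ — violates constraint 3: word begins with /l/ → phonotactically illegal
/jab/ — σ1 onset /j/, coda /b/ ok → phonotactically legal
/wlo.rra/ — σ1 onset /wl/ (2C), coda /∅/ ok; σ2 onset /rr/ (2C), coda /∅/ ok → phonotactically legal
/tjnab/ — violates constraint 1: syllable 1 onset /tjn/ has 3 consonants (> 2) → phonotactically illegal
/ve.jer/ — σ1 onset /v/, coda /∅/ ok; σ2 onset /j/, coda /r/ ok → phonotactically legal
Phonotactically legal: /el.re/, /wen.lo/, /ow/, /jab/, /wlo.rra/, /ve.jer/ → 6.

6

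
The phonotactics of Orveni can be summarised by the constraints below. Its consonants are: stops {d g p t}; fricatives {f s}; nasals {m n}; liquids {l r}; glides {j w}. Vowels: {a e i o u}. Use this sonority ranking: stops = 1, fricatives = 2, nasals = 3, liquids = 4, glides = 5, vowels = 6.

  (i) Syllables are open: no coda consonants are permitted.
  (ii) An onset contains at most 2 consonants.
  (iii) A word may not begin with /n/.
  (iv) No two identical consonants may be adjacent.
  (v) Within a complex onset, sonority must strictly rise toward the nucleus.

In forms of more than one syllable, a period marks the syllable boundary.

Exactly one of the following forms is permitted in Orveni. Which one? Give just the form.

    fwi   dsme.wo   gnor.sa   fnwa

fwi

fwi — σ1 onset /fw/ (2→5 rises), coda /∅/ ok → permitted
dsme.wo — violates constraint (ii): syllable 1 onset /dsm/ has 3 consonants (> 2) → not permitted
gnor.sa — violates constraint (i): syllable 1 coda /r/ has 1 consonant (> 0) → not permitted
fnwa — violates constraint (ii): syllable 1 onset /fnw/ has 3 consonants (> 2) → not permitted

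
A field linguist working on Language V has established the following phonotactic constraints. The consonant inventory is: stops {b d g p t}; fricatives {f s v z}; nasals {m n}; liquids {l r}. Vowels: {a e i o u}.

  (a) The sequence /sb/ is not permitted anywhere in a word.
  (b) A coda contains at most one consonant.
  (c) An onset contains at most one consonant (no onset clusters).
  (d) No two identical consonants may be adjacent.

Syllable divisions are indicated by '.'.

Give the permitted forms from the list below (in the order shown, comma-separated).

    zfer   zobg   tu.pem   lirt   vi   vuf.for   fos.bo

tu.pem, vi

zfer — violates constraint (c): syllable 1 onset /zf/ has 2 consonants (> 1) → not permitted
zobg — violates constraint (b): syllable 1 coda /bg/ has 2 consonants (> 1) → not permitted
tu.pem — σ1 onset /t/, coda /∅/ ok; σ2 onset /p/, coda /m/ ok → permitted
lirt — violates constraint (b): syllable 1 coda /rt/ has 2 consonants (> 1) → not permitted
vi — σ1 onset /v/, coda /∅/ ok → permitted
vuf.for — violates constraint (d): adjacent identical consonants /ff/ → not permitted
fos.bo — violates constraint (a): contains banned sequence /sb/ → not permitted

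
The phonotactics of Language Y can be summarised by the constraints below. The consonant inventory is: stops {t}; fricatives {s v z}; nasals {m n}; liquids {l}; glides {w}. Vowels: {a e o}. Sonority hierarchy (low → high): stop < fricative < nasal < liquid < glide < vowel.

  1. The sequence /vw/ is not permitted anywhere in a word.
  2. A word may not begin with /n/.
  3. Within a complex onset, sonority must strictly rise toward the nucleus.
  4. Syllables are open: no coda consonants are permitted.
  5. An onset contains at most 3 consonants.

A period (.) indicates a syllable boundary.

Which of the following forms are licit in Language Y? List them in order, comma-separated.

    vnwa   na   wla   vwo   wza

vnwa

vnwa — σ1 onset /vnw/ (2→3→5 rises), coda /∅/ ok → licit
na — violates constraint 2: word begins with /n/ → illicit
wla — violates constraint 3: syllable 1 onset /wl/: /w/ (glide, 5) → /l/ (liquid, 4) does not rise → illicit
vwo — violates constraint 1: contains banned sequence /vw/ → illicit
wza — violates constraint 3: syllable 1 onset /wz/: /w/ (glide, 5) → /z/ (fricative, 2) does not rise → illicit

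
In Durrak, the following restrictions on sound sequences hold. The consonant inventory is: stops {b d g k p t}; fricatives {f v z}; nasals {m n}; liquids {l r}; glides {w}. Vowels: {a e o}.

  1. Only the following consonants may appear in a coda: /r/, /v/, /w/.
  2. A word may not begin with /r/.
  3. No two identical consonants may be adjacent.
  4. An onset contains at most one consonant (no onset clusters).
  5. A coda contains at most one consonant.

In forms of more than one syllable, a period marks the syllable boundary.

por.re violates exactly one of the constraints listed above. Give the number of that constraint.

por.re: adjacent identical consonants /rr/.
This is a violation of constraint 3: "No two identical consonants may be adjacent."
The remaining constraints (1, 2, 4, 5) are satisfied.

3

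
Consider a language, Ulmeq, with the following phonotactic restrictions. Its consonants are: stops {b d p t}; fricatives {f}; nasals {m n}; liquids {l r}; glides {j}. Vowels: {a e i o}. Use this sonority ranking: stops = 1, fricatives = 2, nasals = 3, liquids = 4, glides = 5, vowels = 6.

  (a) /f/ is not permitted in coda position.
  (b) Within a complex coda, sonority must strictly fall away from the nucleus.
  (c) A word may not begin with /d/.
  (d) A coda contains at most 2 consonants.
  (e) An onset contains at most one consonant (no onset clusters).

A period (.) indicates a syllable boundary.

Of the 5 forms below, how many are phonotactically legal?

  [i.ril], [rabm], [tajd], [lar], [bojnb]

[i.ril] — σ1 onset /∅/, coda /∅/ ok; σ2 onset /r/, coda /l/ ok → phonotactically legal
[rabm] — violates constraint (b): syllable 1 coda /bm/: /b/ (stop, 1) → /m/ (nasal, 3) does not fall → phonotactically illegal
[tajd] — σ1 onset /t/, coda /jd/ (5→1 falls) ok → phonotactically legal
[lar] — σ1 onset /l/, coda /r/ ok → phonotactically legal
[bojnb] — violates constraint (d): syllable 1 coda /jnb/ has 3 consonants (> 2) → phonotactically illegal
Phonotactically legal: [i.ril], [tajd], [lar] → 3.

3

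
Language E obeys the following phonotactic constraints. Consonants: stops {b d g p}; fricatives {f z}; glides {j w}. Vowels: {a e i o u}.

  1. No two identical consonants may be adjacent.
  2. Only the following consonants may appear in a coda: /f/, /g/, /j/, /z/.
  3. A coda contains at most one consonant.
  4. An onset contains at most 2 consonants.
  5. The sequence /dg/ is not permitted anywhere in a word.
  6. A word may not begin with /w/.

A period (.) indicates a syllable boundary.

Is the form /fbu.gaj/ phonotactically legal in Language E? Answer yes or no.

yes

/fbu.gaj/ — σ1 onset /fb/ (2C), coda /∅/ ok; σ2 onset /g/, coda /j/ ok → phonotactically legal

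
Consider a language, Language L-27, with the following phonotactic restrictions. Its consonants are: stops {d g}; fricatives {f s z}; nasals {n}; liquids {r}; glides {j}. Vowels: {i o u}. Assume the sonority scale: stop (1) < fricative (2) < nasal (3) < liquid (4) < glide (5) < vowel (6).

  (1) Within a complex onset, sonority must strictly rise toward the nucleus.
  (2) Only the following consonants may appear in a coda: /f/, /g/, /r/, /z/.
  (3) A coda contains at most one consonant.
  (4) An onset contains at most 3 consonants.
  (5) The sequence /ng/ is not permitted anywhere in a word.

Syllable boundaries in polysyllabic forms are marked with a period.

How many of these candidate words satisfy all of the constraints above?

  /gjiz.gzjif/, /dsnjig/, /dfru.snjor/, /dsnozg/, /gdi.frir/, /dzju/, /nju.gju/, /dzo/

/gjiz.gzjif/ — σ1 onset /gj/ (1→5 rises), coda /z/ ok; σ2 onset /gzj/ (1→2→5 rises), coda /f/ ok → phonotactically legal
/dsnjig/ — violates constraint 4: syllable 1 onset /dsnj/ has 4 consonants (> 3) → phonotactically illegal
/dfru.snjor/ — σ1 onset /dfr/ (1→2→4 rises), coda /∅/ ok; σ2 onset /snj/ (2→3→5 rises), coda /r/ ok → phonotactically legal
/dsnozg/ — violates constraint 3: syllable 1 coda /zg/ has 2 consonants (> 1) → phonotactically illegal
/gdi.frir/ — violates constraint 1: syllable 1 onset /gd/: /g/ (stop, 1) → /d/ (stop, 1) does not rise → phonotactically illegal
/dzju/ — σ1 onset /dzj/ (1→2→5 rises), coda /∅/ ok → phonotactically legal
/nju.gju/ — σ1 onset /nj/ (3→5 rises), coda /∅/ ok; σ2 onset /gj/ (1→5 rises), coda /∅/ ok → phonotactically legal
/dzo/ — σ1 onset /dz/ (1→2 rises), coda /∅/ ok → phonotactically legal
Phonotactically legal: /gjiz.gzjif/, /dfru.snjor/, /dzju/, /nju.gju/, /dzo/ → 5.

5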